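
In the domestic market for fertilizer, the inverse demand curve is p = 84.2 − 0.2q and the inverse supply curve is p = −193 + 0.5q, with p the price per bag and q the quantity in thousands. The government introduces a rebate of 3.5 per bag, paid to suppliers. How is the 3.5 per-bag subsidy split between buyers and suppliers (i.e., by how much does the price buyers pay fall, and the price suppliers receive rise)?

Buyers gain 1 per bag; suppliers gain 2.5 per bag.

Inverting to q(p) form: qd = 421 − 5p; qs = 2p + 386.
Without the subsidy, 421 − 5p = 2p + 386 gives 7p = 35, so p* = 5 and q* = 396.
With a per-unit subsidy paid to suppliers, each receives p + 3.5 per unit sold, so supply becomes qs = 2(p + 3.5) + 386.
Solving gives q = 401 with buyers paying 4 and suppliers receiving 7.5 (the 3.5 wedge).
Gain to buyers: 1; to suppliers: 2.5. (They sum to 3.5.)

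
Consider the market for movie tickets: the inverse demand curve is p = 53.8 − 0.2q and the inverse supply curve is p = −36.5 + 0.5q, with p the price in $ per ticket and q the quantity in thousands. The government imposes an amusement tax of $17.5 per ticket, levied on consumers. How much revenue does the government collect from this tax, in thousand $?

Rewrite in direct form: qd = 269 − 5p and qs = 2p + 73.
Before the tax: set 269 − 5p = 2p + 73 → p* = $28, q* = 129.
With the tax collected from consumers, demand (in seller-price terms) shifts: qd = 269 − 5(p + 17.5).
New equilibrium: consumers pay $33, sellers receive $15.5, q = 104. (Wedge: pb − ps = 17.5.)
Revenue = t · Q = 17.5 · 104 = $1820.

Tax revenue = $1820 thousand.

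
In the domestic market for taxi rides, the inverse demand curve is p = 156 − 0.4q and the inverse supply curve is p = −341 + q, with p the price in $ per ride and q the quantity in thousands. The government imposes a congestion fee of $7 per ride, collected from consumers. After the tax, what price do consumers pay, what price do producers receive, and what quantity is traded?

Consumers pay $16; producers receive $9; quantity = 350.

Inverting to q(p) form: qd = 390 − 2.5p; qs = p + 341.
Without the tax, 390 − 2.5p = p + 341 gives 3.5p = 49, so p* = $14 and q* = 355.
With the tax collected from consumers, demand (in seller-price terms) shifts: qd = 390 − 2.5(p + 7).
Solving gives q = 350 with consumers paying $16 and producers receiving $9 (the $7 wedge).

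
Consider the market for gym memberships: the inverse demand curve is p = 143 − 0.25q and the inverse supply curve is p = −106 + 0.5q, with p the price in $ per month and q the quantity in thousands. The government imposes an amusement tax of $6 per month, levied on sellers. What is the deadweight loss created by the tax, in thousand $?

Deadweight loss = $24 thousand.

Inverting to q(p) form: qd = 572 − 4p; qs = 2p + 212.
Without the tax, 572 − 4p = 2p + 212 gives 6p = 360, so p* = $60 and q* = 332.
With the tax collected from sellers, supply shifts: qs = 2(p − 6) + 212.
New equilibrium: consumers pay $62, sellers receive $56, q = 324. (Wedge: pb − ps = 6.)
Quantity falls by |ΔQ| = |332 − 324| = 8.
DWL = ½ · t · |ΔQ| = ½ · 6 · 8 = $24.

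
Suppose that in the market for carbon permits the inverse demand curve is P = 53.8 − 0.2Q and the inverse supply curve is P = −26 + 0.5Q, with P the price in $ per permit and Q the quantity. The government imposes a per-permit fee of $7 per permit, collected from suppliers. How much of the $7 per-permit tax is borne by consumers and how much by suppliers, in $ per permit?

Consumers bear $2 per permit; suppliers bear $5 per permit.

Inverting to Q(P) form: Qd = 269 − 5P; Qs = 2P + 52.
Before the tax: set 269 − 5P = 2P + 52 → P* = $31, Q* = 114.
With the tax collected from suppliers, supply shifts: Qs = 2(P − 7) + 52.
Solving gives Q = 104 with consumers paying $33 and suppliers receiving $26 (the $7 wedge).
Burden on consumers: $2; on suppliers: $5. (They sum to $7.)
The less price-elastic side of the market bears the larger share of a per-unit tax.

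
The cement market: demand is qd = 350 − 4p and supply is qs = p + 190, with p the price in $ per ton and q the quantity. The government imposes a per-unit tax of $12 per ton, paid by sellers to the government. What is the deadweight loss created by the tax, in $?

Deadweight loss = $57.6.

Before the tax: set 350 − 4p = p + 190 → p* = $32, q* = 222.
With the tax collected from sellers, supply shifts: qs = (p − 12) + 190.
New equilibrium: consumers pay $34.4, sellers receive $22.4, q = 212.4. (Wedge: pb − ps = 12.)
Quantity falls by |ΔQ| = |222 − 212.4| = 9.6.
DWL = ½ · t · |ΔQ| = ½ · 12 · 9.6 = $57.6.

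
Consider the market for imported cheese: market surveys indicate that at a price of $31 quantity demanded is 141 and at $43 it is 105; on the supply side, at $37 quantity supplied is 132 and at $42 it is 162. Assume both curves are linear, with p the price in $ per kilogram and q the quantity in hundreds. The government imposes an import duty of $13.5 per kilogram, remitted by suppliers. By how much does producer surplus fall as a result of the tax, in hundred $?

Demand slope: (105 − 141)/(43 − 31) = -3, so qd = 234 − 3p.
Supply slope: (162 − 132)/(42 − 37) = 6, so qs = 6p − 90.
Before the tax: set 234 − 3p = 6p − 90 → p* = $36, q* = 126.
With the tax collected from suppliers, supply shifts: qs = 6(p − 13.5) − 90.
New equilibrium: buyers pay $45, suppliers receive $31.5, q = 99. (Wedge: pb − ps = 13.5.)
ΔPS is the trapezoid between Q = 99 and Q = 126 of height $4.5: ½ · (126 + 99) · 4.5 = $506.25.

Producer surplus falls by $506.25 hundred.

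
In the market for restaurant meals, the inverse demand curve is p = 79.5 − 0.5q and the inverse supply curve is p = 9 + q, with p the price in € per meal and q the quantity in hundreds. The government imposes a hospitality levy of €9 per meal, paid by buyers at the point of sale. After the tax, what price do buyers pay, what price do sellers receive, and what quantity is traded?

Inverting to q(p) form: qd = 159 − 2p; qs = p − 9.
Without the tax, 159 − 2p = p − 9 gives 3p = 168, so p* = €56 and q* = 47.
With the tax collected from buyers, demand (in seller-price terms) shifts: qd = 159 − 2(p + 9).
New equilibrium: buyers pay €59, sellers receive €50, q = 41. (Wedge: pb − ps = 9.)
The less price-elastic side of the market bears the larger share of a per-unit tax.

Buyers pay €59; sellers receive €50; quantity = 41.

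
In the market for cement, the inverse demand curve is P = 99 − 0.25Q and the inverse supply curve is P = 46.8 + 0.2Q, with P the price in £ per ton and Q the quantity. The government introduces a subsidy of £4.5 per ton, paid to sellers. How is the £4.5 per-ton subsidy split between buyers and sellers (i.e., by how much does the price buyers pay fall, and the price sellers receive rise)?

Inverting to Q(P) form: Qd = 396 − 4P; Qs = 5P − 234.
Before the subsidy: set 396 − 4P = 5P − 234 → P* = £70, Q* = 116.
With a per-unit subsidy paid to sellers, each receives P + 4.5 per unit sold, so supply becomes Qs = 5(P + 4.5) − 234.
New equilibrium: buyers pay £67.5, sellers receive £72, Q = 126. (Wedge: Pb − Ps = −4.5.)
Gain to buyers: £2.5; to sellers: £2. (They sum to £4.5.)

Buyers gain £2.5 per ton; sellers gain £2 per ton.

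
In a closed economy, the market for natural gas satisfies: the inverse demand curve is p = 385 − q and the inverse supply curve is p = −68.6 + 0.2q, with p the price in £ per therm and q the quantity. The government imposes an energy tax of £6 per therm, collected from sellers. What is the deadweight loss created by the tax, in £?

Deadweight loss = £15.

Inverting to q(p) form: qd = 385 − p; qs = 5p + 343.
Before the tax: set 385 − p = 5p + 343 → p* = £7, q* = 378.
With the tax collected from sellers, supply shifts: qs = 5(p − 6) + 343.
Solving gives q = 373 with buyers paying £12 and sellers receiving £6 (the £6 wedge).
Quantity falls by |ΔQ| = |378 − 373| = 5.
DWL = ½ · t · |ΔQ| = ½ · 6 · 5 = £15.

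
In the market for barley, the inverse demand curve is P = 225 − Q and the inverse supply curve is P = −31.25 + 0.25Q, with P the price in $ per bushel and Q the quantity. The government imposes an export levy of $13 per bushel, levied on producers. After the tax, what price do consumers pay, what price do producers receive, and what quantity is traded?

Inverting to Q(P) form: Qd = 225 − P; Qs = 4P + 125.
Before the tax: set 225 − P = 4P + 125 → P* = $20, Q* = 205.
With the tax collected from producers, supply shifts: Qs = 4(P − 13) + 125.
Solving gives Q = 194.6 with consumers paying $30.4 and producers receiving $17.4 (the $13 wedge).

Consumers pay $30.4; producers receive $17.4; quantity = 194.6.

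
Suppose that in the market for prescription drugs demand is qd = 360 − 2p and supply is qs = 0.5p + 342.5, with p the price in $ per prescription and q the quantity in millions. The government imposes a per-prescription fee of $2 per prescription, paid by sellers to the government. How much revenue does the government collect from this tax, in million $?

Tax revenue = $690.4 million.

Without the tax, 360 − 2p = 0.5p + 342.5 gives 2.5p = 17.5, so p* = $7 and q* = 346.
With the tax collected from sellers, supply shifts: qs = 0.5(p − 2) + 342.5.
Solving gives q = 345.2 with consumers paying $7.4 and sellers receiving $5.4 (the $2 wedge).
Revenue = t · Q = 2 · 345.2 = $690.4.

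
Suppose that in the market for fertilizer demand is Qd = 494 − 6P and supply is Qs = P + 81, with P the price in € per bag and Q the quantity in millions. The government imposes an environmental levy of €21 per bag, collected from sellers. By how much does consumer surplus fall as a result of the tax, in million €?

Before the tax: set 494 − 6P = P + 81 → P* = €59, Q* = 140.
With the tax collected from sellers, supply shifts: Qs = (P − 21) + 81.
New equilibrium: buyers pay €62, sellers receive €41, Q = 122. (Wedge: Pb − Ps = 21.)
ΔCS is the trapezoid between Q = 122 and Q = 140 of height €3: ½ · (140 + 122) · 3 = €393.

Consumer surplus falls by €393 million.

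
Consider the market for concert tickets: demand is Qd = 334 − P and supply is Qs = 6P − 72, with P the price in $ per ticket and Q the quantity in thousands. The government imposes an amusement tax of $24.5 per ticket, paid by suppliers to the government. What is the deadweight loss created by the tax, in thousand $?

Before the tax: set 334 − P = 6P − 72 → P* = $58, Q* = 276.
With the tax collected from suppliers, supply shifts: Qs = 6(P − 24.5) − 72.
Solving gives Q = 255 with consumers paying $79 and suppliers receiving $54.5 (the $24.5 wedge).
Quantity falls by |ΔQ| = |276 − 255| = 21.
DWL = ½ · t · |ΔQ| = ½ · 24.5 · 21 = $257.25.

Deadweight loss = $257.25 thousand.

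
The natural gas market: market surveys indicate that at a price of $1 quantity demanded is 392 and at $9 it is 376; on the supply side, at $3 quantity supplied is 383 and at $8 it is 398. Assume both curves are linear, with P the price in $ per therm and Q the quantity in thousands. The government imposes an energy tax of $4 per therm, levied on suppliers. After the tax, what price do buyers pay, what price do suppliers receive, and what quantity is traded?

Buyers pay $6.4; suppliers receive $2.4; quantity = 381.2.

Demand slope: (376 − 392)/(9 − 1) = -2, so Qd = 394 − 2P.
Supply slope: (398 − 383)/(8 − 3) = 3, so Qs = 3P + 374.
Without the tax, 394 − 2P = 3P + 374 gives 5P = 20, so P* = $4 and Q* = 386.
With the tax collected from suppliers, supply shifts: Qs = 3(P − 4) + 374.
New equilibrium: buyers pay $6.4, suppliers receive $2.4, Q = 381.2. (Wedge: Pb − Ps = 4.)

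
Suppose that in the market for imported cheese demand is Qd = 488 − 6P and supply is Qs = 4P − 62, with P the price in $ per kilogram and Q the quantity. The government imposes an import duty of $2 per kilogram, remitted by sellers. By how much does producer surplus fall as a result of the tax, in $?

Before the tax: set 488 − 6P = 4P − 62 → P* = $55, Q* = 158.
With the tax collected from sellers, supply shifts: Qs = 4(P − 2) − 62.
New equilibrium: consumers pay $55.8, sellers receive $53.8, Q = 153.2. (Wedge: Pb − Ps = 2.)
ΔPS is the trapezoid between Q = 153.2 and Q = 158 of height $1.2: ½ · (158 + 153.2) · 1.2 = $186.72.

Producer surplus falls by $186.72.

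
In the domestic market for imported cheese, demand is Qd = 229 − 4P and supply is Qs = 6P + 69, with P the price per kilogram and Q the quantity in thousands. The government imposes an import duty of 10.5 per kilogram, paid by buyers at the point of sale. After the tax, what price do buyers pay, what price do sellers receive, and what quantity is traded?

Before the tax: set 229 − 4P = 6P + 69 → P* = 16, Q* = 165.
With the tax collected from buyers, demand (in seller-price terms) shifts: Qd = 229 − 4(P + 10.5).
New equilibrium: buyers pay 22.3, sellers receive 11.8, Q = 139.8. (Wedge: Pb − Ps = 10.5.)
The less price-elastic side of the market bears the larger share of a per-unit tax.

Buyers pay 22.3; sellers receive 11.8; quantity = 139.8.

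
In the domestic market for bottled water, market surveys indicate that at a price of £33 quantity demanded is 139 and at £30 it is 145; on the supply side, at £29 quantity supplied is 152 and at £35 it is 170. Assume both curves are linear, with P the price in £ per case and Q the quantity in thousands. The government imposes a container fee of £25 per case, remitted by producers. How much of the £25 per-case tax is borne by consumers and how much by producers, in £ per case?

Demand slope: (145 − 139)/(30 − 33) = -2, so Qd = 205 − 2P.
Supply slope: (170 − 152)/(35 − 29) = 3, so Qs = 3P + 65.
Before the tax: set 205 − 2P = 3P + 65 → P* = £28, Q* = 149.
With the tax collected from producers, supply shifts: Qs = 3(P − 25) + 65.
New equilibrium: consumers pay £43, producers receive £18, Q = 119. (Wedge: Pb − Ps = 25.)
Burden on consumers: £15; on producers: £10. (They sum to £25.)
The less price-elastic side of the market bears the larger share of a per-unit tax.

Consumers bear £15 per case; producers bear £10 per case.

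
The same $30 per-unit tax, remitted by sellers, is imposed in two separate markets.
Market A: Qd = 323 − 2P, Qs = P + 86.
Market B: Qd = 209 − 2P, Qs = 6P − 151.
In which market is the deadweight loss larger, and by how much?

Market A: pre-tax P* = $79, Q* = 165; post-tax Q = 145; deadweight loss = $300.
Market B: pre-tax P* = $45, Q* = 119; post-tax Q = 74; deadweight loss = $675.
Difference: $300 vs $675 → market B is larger by $375.

Market B, by $375.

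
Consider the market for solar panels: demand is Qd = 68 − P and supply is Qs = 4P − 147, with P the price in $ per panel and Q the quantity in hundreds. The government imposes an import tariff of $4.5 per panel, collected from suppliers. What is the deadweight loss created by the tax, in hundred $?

Without the tax, 68 − P = 4P − 147 gives 5P = 215, so P* = $43 and Q* = 25.
With the tax collected from suppliers, supply shifts: Qs = 4(P − 4.5) − 147.
Solving gives Q = 21.4 with consumers paying $46.6 and suppliers receiving $42.1 (the $4.5 wedge).
Quantity falls by |ΔQ| = |25 − 21.4| = 3.6.
DWL = ½ · t · |ΔQ| = ½ · 4.5 · 3.6 = $8.1.

Deadweight loss = $8.1 hundred.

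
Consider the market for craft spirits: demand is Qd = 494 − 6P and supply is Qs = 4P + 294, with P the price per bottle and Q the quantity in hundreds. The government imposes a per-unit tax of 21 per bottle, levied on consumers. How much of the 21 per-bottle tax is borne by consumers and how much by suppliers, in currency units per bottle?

Consumers bear 8.4 per bottle; suppliers bear 12.6 per bottle.

Before the tax: set 494 − 6P = 4P + 294 → P* = 20, Q* = 374.
With the tax collected from consumers, demand (in seller-price terms) shifts: Qd = 494 − 6(P + 21).
New equilibrium: consumers pay 28.4, suppliers receive 7.4, Q = 323.6. (Wedge: Pb − Ps = 21.)
Burden on consumers: 8.4; on suppliers: 12.6. (They sum to 21.)
The less price-elastic side of the market bears the larger share of a per-unit tax.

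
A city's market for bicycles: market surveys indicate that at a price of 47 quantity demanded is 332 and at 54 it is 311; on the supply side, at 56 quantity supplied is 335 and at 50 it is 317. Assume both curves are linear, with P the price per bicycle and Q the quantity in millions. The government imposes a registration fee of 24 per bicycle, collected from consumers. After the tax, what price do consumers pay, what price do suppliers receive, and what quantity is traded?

Demand slope: (311 − 332)/(54 − 47) = -3, so Qd = 473 − 3P.
Supply slope: (317 − 335)/(50 − 56) = 3, so Qs = 3P + 167.
Before the tax: set 473 − 3P = 3P + 167 → P* = 51, Q* = 320.
With the tax collected from consumers, demand (in seller-price terms) shifts: Qd = 473 − 3(P + 24).
New equilibrium: consumers pay 63, suppliers receive 39, Q = 284. (Wedge: Pb − Ps = 24.)
The less price-elastic side of the market bears the larger share of a per-unit tax.

Consumers pay 63; suppliers receive 39; quantity = 284.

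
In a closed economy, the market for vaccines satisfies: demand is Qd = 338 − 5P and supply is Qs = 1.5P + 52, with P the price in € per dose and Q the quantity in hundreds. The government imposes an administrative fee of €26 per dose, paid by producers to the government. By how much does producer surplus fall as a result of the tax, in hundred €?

Before the tax: set 338 − 5P = 1.5P + 52 → P* = €44, Q* = 118.
With the tax collected from producers, supply shifts: Qs = 1.5(P − 26) + 52.
Solving gives Q = 88 with buyers paying €50 and producers receiving €24 (the €26 wedge).
ΔPS is the trapezoid between Q = 88 and Q = 118 of height €20: ½ · (118 + 88) · 20 = €2060.

Producer surplus falls by €2060 hundred.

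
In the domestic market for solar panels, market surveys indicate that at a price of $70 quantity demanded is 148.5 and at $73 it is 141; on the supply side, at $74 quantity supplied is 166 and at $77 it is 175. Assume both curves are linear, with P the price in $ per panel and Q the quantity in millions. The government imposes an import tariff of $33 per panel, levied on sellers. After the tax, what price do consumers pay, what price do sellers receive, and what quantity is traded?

Consumers pay $87; sellers receive $54; quantity = 106.

Demand slope: (141 − 148.5)/(73 − 70) = -2.5, so Qd = 323.5 − 2.5P.
Supply slope: (175 − 166)/(77 − 74) = 3, so Qs = 3P − 56.
Without the tax, 323.5 − 2.5P = 3P − 56 gives 5.5P = 379.5, so P* = $69 and Q* = 151.
With the tax collected from sellers, supply shifts: Qs = 3(P − 33) − 56.
Solving gives Q = 106 with consumers paying $87 and sellers receiving $54 (the $33 wedge).
The less price-elastic side of the market bears the larger share of a per-unit tax.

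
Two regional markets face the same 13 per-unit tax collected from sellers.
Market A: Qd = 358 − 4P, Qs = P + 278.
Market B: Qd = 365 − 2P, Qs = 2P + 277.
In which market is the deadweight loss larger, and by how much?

Market B, by 16.9.

Market A: pre-tax P* = 16, Q* = 294; post-tax Q = 283.6; deadweight loss = 67.6.
Market B: pre-tax P* = 22, Q* = 321; post-tax Q = 308; deadweight loss = 84.5.
Difference: 67.6 vs 84.5 → market B is larger by 16.9.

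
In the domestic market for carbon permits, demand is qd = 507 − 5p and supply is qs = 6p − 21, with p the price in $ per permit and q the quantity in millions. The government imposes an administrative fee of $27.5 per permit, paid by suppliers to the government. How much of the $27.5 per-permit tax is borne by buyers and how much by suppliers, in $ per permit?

Buyers bear $15 per permit; suppliers bear $12.5 per permit.

Before the tax: set 507 − 5p = 6p − 21 → p* = $48, q* = 267.
With the tax collected from suppliers, supply shifts: qs = 6(p − 27.5) − 21.
New equilibrium: buyers pay $63, suppliers receive $35.5, q = 192. (Wedge: pb − ps = 27.5.)
Burden on buyers: $15; on suppliers: $12.5. (They sum to $27.5.)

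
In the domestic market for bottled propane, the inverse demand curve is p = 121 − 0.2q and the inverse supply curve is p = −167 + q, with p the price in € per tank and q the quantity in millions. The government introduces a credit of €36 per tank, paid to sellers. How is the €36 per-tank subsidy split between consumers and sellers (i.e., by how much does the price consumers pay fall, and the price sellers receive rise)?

Inverting to q(p) form: qd = 605 − 5p; qs = p + 167.
Before the subsidy: set 605 − 5p = p + 167 → p* = €73, q* = 240.
With a per-unit subsidy paid to sellers, each receives p + 36 per unit sold, so supply becomes qs = (p + 36) + 167.
New equilibrium: consumers pay €67, sellers receive €103, q = 270. (Wedge: pb − ps = −36.)
Gain to consumers: €6; to sellers: €30. (They sum to €36.)

Consumers gain €6 per tank; sellers gain €30 per tank.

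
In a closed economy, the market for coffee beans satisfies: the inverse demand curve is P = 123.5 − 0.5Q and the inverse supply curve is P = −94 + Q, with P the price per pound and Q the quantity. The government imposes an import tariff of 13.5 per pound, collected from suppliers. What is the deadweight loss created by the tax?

Inverting to Q(P) form: Qd = 247 − 2P; Qs = P + 94.
Before the tax: set 247 − 2P = P + 94 → P* = 51, Q* = 145.
With the tax collected from suppliers, supply shifts: Qs = (P − 13.5) + 94.
New equilibrium: consumers pay 55.5, suppliers receive 42, Q = 136. (Wedge: Pb − Ps = 13.5.)
Quantity falls by |ΔQ| = |145 − 136| = 9.
DWL = ½ · t · |ΔQ| = ½ · 13.5 · 9 = 60.75.

Deadweight loss = 60.75.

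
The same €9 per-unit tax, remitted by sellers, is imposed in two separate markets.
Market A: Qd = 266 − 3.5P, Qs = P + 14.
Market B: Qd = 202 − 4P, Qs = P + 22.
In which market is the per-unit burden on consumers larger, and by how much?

Market A, by €0.2.

Market A: pre-tax P* = €56, Q* = 70; post-tax Q = 63; per-unit burden on consumers = €2.
Market B: pre-tax P* = €36, Q* = 58; post-tax Q = 50.8; per-unit burden on consumers = €1.8.
Difference: €2 vs €1.8 → market A is larger by €0.2.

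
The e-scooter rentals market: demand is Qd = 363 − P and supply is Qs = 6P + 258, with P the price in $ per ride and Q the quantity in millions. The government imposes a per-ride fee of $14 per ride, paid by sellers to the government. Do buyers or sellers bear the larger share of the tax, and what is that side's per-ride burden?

Buyers bear the larger share: $12 per ride.

Before the tax: set 363 − P = 6P + 258 → P* = $15, Q* = 348.
With the tax collected from sellers, supply shifts: Qs = 6(P − 14) + 258.
Solving gives Q = 336 with buyers paying $27 and sellers receiving $13 (the $14 wedge).
Per-ride burden: buyers $12, sellers $2.
Buyers take the larger share because demand is less price-elastic here (demand slope 1 vs supply slope 6).
The less price-elastic side of the market bears the larger share of a per-unit tax.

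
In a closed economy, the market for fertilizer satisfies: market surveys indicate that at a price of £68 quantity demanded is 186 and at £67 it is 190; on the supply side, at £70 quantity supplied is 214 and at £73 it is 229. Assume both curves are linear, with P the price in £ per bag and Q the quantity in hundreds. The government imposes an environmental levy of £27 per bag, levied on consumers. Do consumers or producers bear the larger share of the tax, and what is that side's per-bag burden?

Consumers bear the larger share: £15 per bag.

Demand slope: (190 − 186)/(67 − 68) = -4, so Qd = 458 − 4P.
Supply slope: (229 − 214)/(73 − 70) = 5, so Qs = 5P − 136.
Before the tax: set 458 − 4P = 5P − 136 → P* = £66, Q* = 194.
With the tax collected from consumers, demand (in seller-price terms) shifts: Qd = 458 − 4(P + 27).
New equilibrium: consumers pay £81, producers receive £54, Q = 134. (Wedge: Pb − Ps = 27.)
Per-bag burden: consumers £15, producers £12.
Consumers take the larger share because demand is less price-elastic here (demand slope 4 vs supply slope 5).
The less price-elastic side of the market bears the larger share of a per-unit tax.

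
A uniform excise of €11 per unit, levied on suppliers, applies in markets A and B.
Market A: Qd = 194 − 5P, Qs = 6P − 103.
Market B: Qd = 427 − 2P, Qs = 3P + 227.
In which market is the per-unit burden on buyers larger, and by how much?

Market A: pre-tax P* = €27, Q* = 59; post-tax Q = 29; per-unit burden on buyers = €6.
Market B: pre-tax P* = €40, Q* = 347; post-tax Q = 333.8; per-unit burden on buyers = €6.6.
Difference: €6 vs €6.6 → market B is larger by €0.6.

Market B, by €0.6.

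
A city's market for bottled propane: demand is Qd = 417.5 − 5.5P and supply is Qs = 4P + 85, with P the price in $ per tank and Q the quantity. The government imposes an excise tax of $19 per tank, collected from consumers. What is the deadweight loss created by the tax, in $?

Deadweight loss = $418.

Before the tax: set 417.5 − 5.5P = 4P + 85 → P* = $35, Q* = 225.
With the tax collected from consumers, demand (in seller-price terms) shifts: Qd = 417.5 − 5.5(P + 19).
Solving gives Q = 181 with consumers paying $43 and sellers receiving $24 (the $19 wedge).
Quantity falls by |ΔQ| = |225 − 181| = 44.
DWL = ½ · t · |ΔQ| = ½ · 19 · 44 = $418.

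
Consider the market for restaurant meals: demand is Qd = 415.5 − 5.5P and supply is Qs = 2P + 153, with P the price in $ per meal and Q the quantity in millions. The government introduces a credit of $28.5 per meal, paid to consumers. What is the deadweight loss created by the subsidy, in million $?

Deadweight loss = $595.65 million.

Without the subsidy, 415.5 − 5.5P = 2P + 153 gives 7.5P = 262.5, so P* = $35 and Q* = 223.
With a per-unit subsidy paid to consumers, each effectively pays P − 28.5, so demand becomes Qd = 415.5 − 5.5(P − 28.5).
New equilibrium: consumers pay $27.4, suppliers receive $55.9, Q = 264.8. (Wedge: Pb − Ps = −28.5.)
Quantity rises by |ΔQ| = |223 − 264.8| = 41.8.
DWL = ½ · t · |ΔQ| = ½ · 28.5 · 41.8 = $595.65.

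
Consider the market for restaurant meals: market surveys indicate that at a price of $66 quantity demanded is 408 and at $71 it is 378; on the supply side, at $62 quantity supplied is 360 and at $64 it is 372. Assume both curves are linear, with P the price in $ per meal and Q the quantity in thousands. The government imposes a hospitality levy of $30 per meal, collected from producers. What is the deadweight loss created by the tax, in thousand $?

Demand slope: (378 − 408)/(71 − 66) = -6, so Qd = 804 − 6P.
Supply slope: (372 − 360)/(64 − 62) = 6, so Qs = 6P − 12.
Before the tax: set 804 − 6P = 6P − 12 → P* = $68, Q* = 396.
With the tax collected from producers, supply shifts: Qs = 6(P − 30) − 12.
New equilibrium: consumers pay $83, producers receive $53, Q = 306. (Wedge: Pb − Ps = 30.)
Quantity falls by |ΔQ| = |396 − 306| = 90.
DWL = ½ · t · |ΔQ| = ½ · 30 · 90 = $1350.

Deadweight loss = $1350 thousand.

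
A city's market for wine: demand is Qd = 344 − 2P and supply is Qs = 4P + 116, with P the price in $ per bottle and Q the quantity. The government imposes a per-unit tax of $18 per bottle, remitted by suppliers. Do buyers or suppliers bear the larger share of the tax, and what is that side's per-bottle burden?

Without the tax, 344 − 2P = 4P + 116 gives 6P = 228, so P* = $38 and Q* = 268.
With the tax collected from suppliers, supply shifts: Qs = 4(P − 18) + 116.
Solving gives Q = 244 with buyers paying $50 and suppliers receiving $32 (the $18 wedge).
Per-bottle burden: buyers $12, suppliers $6.
Buyers take the larger share because demand is less price-elastic here (demand slope 2 vs supply slope 4).
The less price-elastic side of the market bears the larger share of a per-unit tax.

Buyers bear the larger share: $12 per bottle.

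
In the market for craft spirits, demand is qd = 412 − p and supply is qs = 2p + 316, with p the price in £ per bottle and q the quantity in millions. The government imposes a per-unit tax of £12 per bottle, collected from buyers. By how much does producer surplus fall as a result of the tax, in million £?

Before the tax: set 412 − p = 2p + 316 → p* = £32, q* = 380.
With the tax collected from buyers, demand (in seller-price terms) shifts: qd = 412 − (p + 12).
Solving gives q = 372 with buyers paying £40 and sellers receiving £28 (the £12 wedge).
ΔPS is the trapezoid between Q = 372 and Q = 380 of height £4: ½ · (380 + 372) · 4 = £1504.

Producer surplus falls by £1504 million.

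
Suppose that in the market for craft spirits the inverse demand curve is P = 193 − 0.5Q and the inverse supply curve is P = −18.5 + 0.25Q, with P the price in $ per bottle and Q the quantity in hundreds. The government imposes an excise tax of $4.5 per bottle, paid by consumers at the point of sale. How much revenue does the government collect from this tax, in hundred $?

Tax revenue = $1242 hundred.

Inverting to Q(P) form: Qd = 386 − 2P; Qs = 4P + 74.
Without the tax, 386 − 2P = 4P + 74 gives 6P = 312, so P* = $52 and Q* = 282.
With the tax collected from consumers, demand (in seller-price terms) shifts: Qd = 386 − 2(P + 4.5).
New equilibrium: consumers pay $55, sellers receive $50.5, Q = 276. (Wedge: Pb − Ps = 4.5.)
Revenue = t · Q = 4.5 · 276 = $1242.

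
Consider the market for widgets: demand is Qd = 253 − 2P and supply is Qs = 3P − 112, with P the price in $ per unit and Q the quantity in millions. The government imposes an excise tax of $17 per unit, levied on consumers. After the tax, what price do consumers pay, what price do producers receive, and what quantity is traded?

Consumers pay $83.2; producers receive $66.2; quantity = 86.6.

Without the tax, 253 − 2P = 3P − 112 gives 5P = 365, so P* = $73 and Q* = 107.
With the tax collected from consumers, demand (in seller-price terms) shifts: Qd = 253 − 2(P + 17).
Solving gives Q = 86.6 with consumers paying $83.2 and producers receiving $66.2 (the $17 wedge).
The less price-elastic side of the market bears the larger share of a per-unit tax.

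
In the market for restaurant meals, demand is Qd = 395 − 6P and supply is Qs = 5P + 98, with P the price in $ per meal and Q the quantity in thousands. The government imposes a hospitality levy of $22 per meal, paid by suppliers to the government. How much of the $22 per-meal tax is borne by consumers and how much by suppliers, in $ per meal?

Without the tax, 395 − 6P = 5P + 98 gives 11P = 297, so P* = $27 and Q* = 233.
With the tax collected from suppliers, supply shifts: Qs = 5(P − 22) + 98.
New equilibrium: consumers pay $37, suppliers receive $15, Q = 173. (Wedge: Pb − Ps = 22.)
Burden on consumers: $10; on suppliers: $12. (They sum to $22.)
The less price-elastic side of the market bears the larger share of a per-unit tax.

Consumers bear $10 per meal; suppliers bear $12 per meal.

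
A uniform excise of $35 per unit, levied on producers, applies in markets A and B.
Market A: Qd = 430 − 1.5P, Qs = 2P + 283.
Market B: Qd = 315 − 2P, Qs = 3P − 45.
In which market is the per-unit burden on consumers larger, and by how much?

Market A: pre-tax P* = $42, Q* = 367; post-tax Q = 337; per-unit burden on consumers = $20.
Market B: pre-tax P* = $72, Q* = 171; post-tax Q = 129; per-unit burden on consumers = $21.
Difference: $20 vs $21 → market B is larger by $1.

Market B, by $1.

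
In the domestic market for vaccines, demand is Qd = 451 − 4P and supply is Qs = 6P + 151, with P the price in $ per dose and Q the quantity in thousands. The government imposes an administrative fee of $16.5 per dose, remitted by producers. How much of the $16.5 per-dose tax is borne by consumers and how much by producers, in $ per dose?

Before the tax: set 451 − 4P = 6P + 151 → P* = $30, Q* = 331.
With the tax collected from producers, supply shifts: Qs = 6(P − 16.5) + 151.
New equilibrium: consumers pay $39.9, producers receive $23.4, Q = 291.4. (Wedge: Pb − Ps = 16.5.)
Burden on consumers: $9.9; on producers: $6.6. (They sum to $16.5.)
The less price-elastic side of the market bears the larger share of a per-unit tax.

Consumers bear $9.9 per dose; producers bear $6.6 per dose.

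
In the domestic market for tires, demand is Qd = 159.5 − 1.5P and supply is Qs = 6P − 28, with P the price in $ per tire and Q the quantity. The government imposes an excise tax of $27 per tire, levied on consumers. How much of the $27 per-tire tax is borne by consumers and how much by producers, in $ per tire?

Before the tax: set 159.5 − 1.5P = 6P − 28 → P* = $25, Q* = 122.
With the tax collected from consumers, demand (in seller-price terms) shifts: Qd = 159.5 − 1.5(P + 27).
Solving gives Q = 89.6 with consumers paying $46.6 and producers receiving $19.6 (the $27 wedge).
Burden on consumers: $21.6; on producers: $5.4. (They sum to $27.)
The less price-elastic side of the market bears the larger share of a per-unit tax.

Consumers bear $21.6 per tire; producers bear $5.4 per tire.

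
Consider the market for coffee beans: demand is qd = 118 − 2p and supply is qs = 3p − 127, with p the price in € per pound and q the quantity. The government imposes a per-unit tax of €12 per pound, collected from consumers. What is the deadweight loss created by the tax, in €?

Before the tax: set 118 − 2p = 3p − 127 → p* = €49, q* = 20.
With the tax collected from consumers, demand (in seller-price terms) shifts: qd = 118 − 2(p + 12).
New equilibrium: consumers pay €56.2, producers receive €44.2, q = 5.6. (Wedge: pb − ps = 12.)
Quantity falls by |ΔQ| = |20 − 5.6| = 14.4.
DWL = ½ · t · |ΔQ| = ½ · 12 · 14.4 = €86.4.

Deadweight loss = €86.4.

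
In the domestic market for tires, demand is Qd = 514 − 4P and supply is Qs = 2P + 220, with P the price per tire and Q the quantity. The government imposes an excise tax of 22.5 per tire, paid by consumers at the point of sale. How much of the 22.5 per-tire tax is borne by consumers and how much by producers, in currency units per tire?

Consumers bear 7.5 per tire; producers bear 15 per tire.

Before the tax: set 514 − 4P = 2P + 220 → P* = 49, Q* = 318.
With the tax collected from consumers, demand (in seller-price terms) shifts: Qd = 514 − 4(P + 22.5).
New equilibrium: consumers pay 56.5, producers receive 34, Q = 288. (Wedge: Pb − Ps = 22.5.)
Burden on consumers: 7.5; on producers: 15. (They sum to 22.5.)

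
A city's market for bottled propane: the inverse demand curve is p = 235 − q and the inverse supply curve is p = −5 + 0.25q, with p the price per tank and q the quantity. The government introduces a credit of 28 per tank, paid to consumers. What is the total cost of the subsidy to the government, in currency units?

Government outlay = 6003.2.

Rewrite in direct form: qd = 235 − p and qs = 4p + 20.
Before the subsidy: set 235 − p = 4p + 20 → p* = 43, q* = 192.
With a per-unit subsidy paid to consumers, each effectively pays p − 28, so demand becomes qd = 235 − (p − 28).
New equilibrium: consumers pay 20.6, sellers receive 48.6, q = 214.4. (Wedge: pb − ps = −28.)
Outlay = t · Q = 28 · 214.4 = 6003.2.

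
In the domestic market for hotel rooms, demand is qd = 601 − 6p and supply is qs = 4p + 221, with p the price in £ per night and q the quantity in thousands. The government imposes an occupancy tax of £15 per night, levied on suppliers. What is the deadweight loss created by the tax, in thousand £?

Deadweight loss = £270 thousand.

Without the tax, 601 − 6p = 4p + 221 gives 10p = 380, so p* = £38 and q* = 373.
With the tax collected from suppliers, supply shifts: qs = 4(p − 15) + 221.
Solving gives q = 337 with buyers paying £44 and suppliers receiving £29 (the £15 wedge).
Quantity falls by |ΔQ| = |373 − 337| = 36.
DWL = ½ · t · |ΔQ| = ½ · 15 · 36 = £270.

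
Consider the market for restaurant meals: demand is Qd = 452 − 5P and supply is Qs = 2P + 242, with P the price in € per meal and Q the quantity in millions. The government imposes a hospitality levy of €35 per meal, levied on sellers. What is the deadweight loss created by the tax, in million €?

Deadweight loss = €875 million.

Before the tax: set 452 − 5P = 2P + 242 → P* = €30, Q* = 302.
With the tax collected from sellers, supply shifts: Qs = 2(P − 35) + 242.
Solving gives Q = 252 with buyers paying €40 and sellers receiving €5 (the €35 wedge).
Quantity falls by |ΔQ| = |302 − 252| = 50.
DWL = ½ · t · |ΔQ| = ½ · 35 · 50 = €875.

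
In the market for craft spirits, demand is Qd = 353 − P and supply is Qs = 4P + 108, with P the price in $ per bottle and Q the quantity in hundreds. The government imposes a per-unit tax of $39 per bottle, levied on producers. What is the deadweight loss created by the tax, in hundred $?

Deadweight loss = $608.4 hundred.

Before the tax: set 353 − P = 4P + 108 → P* = $49, Q* = 304.
With the tax collected from producers, supply shifts: Qs = 4(P − 39) + 108.
Solving gives Q = 272.8 with buyers paying $80.2 and producers receiving $41.2 (the $39 wedge).
Quantity falls by |ΔQ| = |304 − 272.8| = 31.2.
DWL = ½ · t · |ΔQ| = ½ · 39 · 31.2 = $608.4.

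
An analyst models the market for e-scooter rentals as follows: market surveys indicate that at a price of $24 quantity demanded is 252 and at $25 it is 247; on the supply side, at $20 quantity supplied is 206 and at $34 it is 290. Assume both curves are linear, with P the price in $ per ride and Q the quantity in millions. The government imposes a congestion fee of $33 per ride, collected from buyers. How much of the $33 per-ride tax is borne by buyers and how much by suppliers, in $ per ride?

Buyers bear $18 per ride; suppliers bear $15 per ride.

Demand slope: (247 − 252)/(25 − 24) = -5, so Qd = 372 − 5P.
Supply slope: (290 − 206)/(34 − 20) = 6, so Qs = 6P + 86.
Without the tax, 372 − 5P = 6P + 86 gives 11P = 286, so P* = $26 and Q* = 242.
With the tax collected from buyers, demand (in seller-price terms) shifts: Qd = 372 − 5(P + 33).
New equilibrium: buyers pay $44, suppliers receive $11, Q = 152. (Wedge: Pb − Ps = 33.)
Burden on buyers: $18; on suppliers: $15. (They sum to $33.)
The less price-elastic side of the market bears the larger share of a per-unit tax.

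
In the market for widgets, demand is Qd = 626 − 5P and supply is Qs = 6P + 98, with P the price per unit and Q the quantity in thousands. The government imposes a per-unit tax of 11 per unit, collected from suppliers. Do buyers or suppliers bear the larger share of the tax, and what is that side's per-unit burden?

Without the tax, 626 − 5P = 6P + 98 gives 11P = 528, so P* = 48 and Q* = 386.
With the tax collected from suppliers, supply shifts: Qs = 6(P − 11) + 98.
New equilibrium: buyers pay 54, suppliers receive 43, Q = 356. (Wedge: Pb − Ps = 11.)
Per-unit burden: buyers 6, suppliers 5.
Buyers take the larger share because demand is less price-elastic here (demand slope 5 vs supply slope 6).

Buyers bear the larger share: 6 per unit.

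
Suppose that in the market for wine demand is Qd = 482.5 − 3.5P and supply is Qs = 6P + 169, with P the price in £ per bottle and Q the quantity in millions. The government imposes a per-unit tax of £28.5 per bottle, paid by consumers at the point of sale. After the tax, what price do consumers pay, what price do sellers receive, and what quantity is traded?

Consumers pay £51; sellers receive £22.5; quantity = 304.

Without the tax, 482.5 − 3.5P = 6P + 169 gives 9.5P = 313.5, so P* = £33 and Q* = 367.
With the tax collected from consumers, demand (in seller-price terms) shifts: Qd = 482.5 − 3.5(P + 28.5).
New equilibrium: consumers pay £51, sellers receive £22.5, Q = 304. (Wedge: Pb − Ps = 28.5.)
The less price-elastic side of the market bears the larger share of a per-unit tax.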